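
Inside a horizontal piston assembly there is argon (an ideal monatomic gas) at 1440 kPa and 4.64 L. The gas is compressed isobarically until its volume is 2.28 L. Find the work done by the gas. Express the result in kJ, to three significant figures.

W ≈ -3.40 kJ

Isobaric: W = P ΔV.
W = (1440 kPa)(2.28 − 4.64 L) = (1440)(-2.36) = -3398 J.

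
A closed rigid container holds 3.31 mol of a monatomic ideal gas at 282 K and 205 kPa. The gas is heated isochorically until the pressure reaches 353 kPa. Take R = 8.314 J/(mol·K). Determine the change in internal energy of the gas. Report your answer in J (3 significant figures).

Constant volume ⇒ W = 0, so Q = ΔU = nCᵥΔT with Cᵥ = 3R/2 = 12.47 J/(mol·K).
At constant V, T₂/T₁ = P₂/P₁ ⇒ ΔT = T₁(P₂/P₁ − 1) = 282·(353/205 − 1) = 203.6 K.
ΔU = (3.31)(12.47)(203.6) = 8404 J.

ΔU ≈ 8400 J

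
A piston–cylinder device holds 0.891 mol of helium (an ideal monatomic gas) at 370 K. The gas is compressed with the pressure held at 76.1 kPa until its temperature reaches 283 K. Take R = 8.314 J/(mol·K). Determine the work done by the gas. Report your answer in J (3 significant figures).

W ≈ -644 J

Isobaric: W = P ΔV = nR ΔT.
W = (0.891)(8.314)(283 − 370) = -644.5 J.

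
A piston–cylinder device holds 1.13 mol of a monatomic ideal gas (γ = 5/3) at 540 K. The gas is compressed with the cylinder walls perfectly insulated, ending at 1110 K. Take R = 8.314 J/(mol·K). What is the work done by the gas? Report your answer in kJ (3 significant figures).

Adiabatic ⇒ Q = 0, so W_by = −ΔU = nCᵥ(T₁ − T₂).
Cᵥ = 3R/2 = 12.47 J/(mol·K).
W = (1.13)(12.47)(540 − 1110) = -8033 J.

W ≈ -8.03 kJ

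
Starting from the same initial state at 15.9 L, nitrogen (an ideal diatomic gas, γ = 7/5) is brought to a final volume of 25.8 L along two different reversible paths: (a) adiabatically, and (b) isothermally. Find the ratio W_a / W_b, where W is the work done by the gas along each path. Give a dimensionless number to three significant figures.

W_a / W_b ≈ 0.909

Path (a) adiabatic: W = P₁V₁(1 − (V₁/V₂)^(γ−1))/(γ−1) → W_a/(P₁V₁) = 0.4401.
Path (b) isothermal: W = P₁V₁ ln(V₂/V₁) → W_b/(P₁V₁) = 0.4841.
W_a / W_b = 0.4401 / 0.4841 = 0.9091.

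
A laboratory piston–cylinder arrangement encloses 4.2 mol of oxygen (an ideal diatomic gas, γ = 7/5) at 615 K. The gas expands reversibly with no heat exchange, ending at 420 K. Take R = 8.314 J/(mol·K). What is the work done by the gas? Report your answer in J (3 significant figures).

W ≈ 17000 J

Adiabatic ⇒ Q = 0, so W_by = −ΔU = nCᵥ(T₁ − T₂).
Cᵥ = 5R/2 = 20.79 J/(mol·K).
W = (4.2)(20.79)(615 − 420) = 17023 J.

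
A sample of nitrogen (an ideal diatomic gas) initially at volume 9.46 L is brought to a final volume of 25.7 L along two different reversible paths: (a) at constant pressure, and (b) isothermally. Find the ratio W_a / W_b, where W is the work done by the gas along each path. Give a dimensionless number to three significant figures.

Path (a) isobaric: W = P₁(V₂ − V₁) → W_a/(P₁V₁) = 1.717.
Path (b) isothermal: W = P₁V₁ ln(V₂/V₁) → W_b/(P₁V₁) = 0.9994.
W_a / W_b = 1.717 / 0.9994 = 1.718.

W_a / W_b ≈ 1.72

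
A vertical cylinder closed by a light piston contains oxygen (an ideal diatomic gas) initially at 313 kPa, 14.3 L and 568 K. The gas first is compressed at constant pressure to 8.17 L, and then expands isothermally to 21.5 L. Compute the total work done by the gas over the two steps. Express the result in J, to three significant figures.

Step 1 (isobaric): W = PΔV = (313 kPa)(8.17 − 14.3 L) = -1919 J.
After step 1: P = 313 kPa, V = 8.17 L, T = 324.5 K.
Step 2 (isothermal): W = P₁V₁ ln(V₂/V₁) = (2557) ln(21.5/8.17) = 2474 J.
W_total = -1919 + 2474 = 555.6 J.

W_total ≈ 556 J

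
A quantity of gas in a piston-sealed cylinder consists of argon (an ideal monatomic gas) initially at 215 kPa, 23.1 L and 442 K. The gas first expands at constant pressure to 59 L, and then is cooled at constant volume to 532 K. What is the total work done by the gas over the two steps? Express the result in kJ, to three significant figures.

W_total ≈ 7.72 kJ

Step 1 (isobaric): W = PΔV = (215 kPa)(59 − 23.1 L) = 7718 J.
Step 2 (isochoric): W = 0 (constant volume).
W_total = 7718 + 0 = 7718 J.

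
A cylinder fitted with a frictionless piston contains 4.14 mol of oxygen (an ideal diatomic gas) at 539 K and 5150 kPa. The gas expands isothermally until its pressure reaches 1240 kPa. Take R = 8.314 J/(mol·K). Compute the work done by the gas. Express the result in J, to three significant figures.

Isothermal process: W = nRT ln(V₂/V₁) = nRT ln(P₁/P₂).
W = (4.14)(8.314)(539) × ln(5150/1240)
  = 18552 × ln(4.153) = 18552 × 1.424
W_by_gas = 26416 J.

W ≈ 26400 J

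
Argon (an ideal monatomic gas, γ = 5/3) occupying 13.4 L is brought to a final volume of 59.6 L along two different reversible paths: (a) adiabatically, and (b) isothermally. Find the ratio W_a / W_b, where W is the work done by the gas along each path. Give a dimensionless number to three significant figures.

W_a / W_b ≈ 0.633

Path (a) adiabatic: W = P₁V₁(1 − (V₁/V₂)^(γ−1))/(γ−1) → W_a/(P₁V₁) = 0.9454.
Path (b) isothermal: W = P₁V₁ ln(V₂/V₁) → W_b/(P₁V₁) = 1.492.
W_a / W_b = 0.9454 / 1.492 = 0.6335.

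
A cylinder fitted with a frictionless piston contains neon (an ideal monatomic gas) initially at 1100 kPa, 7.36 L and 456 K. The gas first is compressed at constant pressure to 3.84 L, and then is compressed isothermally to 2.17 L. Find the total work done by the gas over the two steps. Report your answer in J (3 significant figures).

W_total ≈ -6280 J

Step 1 (isobaric): W = PΔV = (1100 kPa)(3.84 − 7.36 L) = -3872 J.
After step 1: P = 1100 kPa, V = 3.84 L, T = 237.9 K.
Step 2 (isothermal): W = P₁V₁ ln(V₂/V₁) = (4224) ln(2.17/3.84) = -2411 J.
W_total = -3872 − 2411 = -6283 J.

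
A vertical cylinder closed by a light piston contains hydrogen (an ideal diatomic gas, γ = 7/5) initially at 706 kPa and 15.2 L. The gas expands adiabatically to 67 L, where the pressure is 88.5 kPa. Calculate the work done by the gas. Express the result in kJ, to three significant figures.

W ≈ 12.0 kJ

Adiabatic: W = (P₁V₁ − P₂V₂)/(γ − 1) with γ = 7/5.
P₁V₁ = 10731 J, P₂V₂ = 5930 J.
W = (10731 − 5930) / 0.4 = 12004 J.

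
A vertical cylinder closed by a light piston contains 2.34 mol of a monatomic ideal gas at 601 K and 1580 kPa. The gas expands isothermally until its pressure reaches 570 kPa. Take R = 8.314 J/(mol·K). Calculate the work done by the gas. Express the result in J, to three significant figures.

Isothermal process: W = nRT ln(V₂/V₁) = nRT ln(P₁/P₂).
W = (2.34)(8.314)(601) × ln(1580/570)
  = 11692 × ln(2.772) = 11692 × 1.02
W_by_gas = 11921 J.

W ≈ 11900 J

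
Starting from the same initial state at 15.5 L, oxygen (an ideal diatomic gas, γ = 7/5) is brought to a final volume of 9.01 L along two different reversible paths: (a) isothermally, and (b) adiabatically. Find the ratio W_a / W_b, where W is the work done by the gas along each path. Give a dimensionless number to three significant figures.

Path (a) isothermal: W = P₁V₁ ln(V₂/V₁) → W_a/(P₁V₁) = -0.5425.
Path (b) adiabatic: W = P₁V₁(1 − (V₁/V₂)^(γ−1))/(γ−1) → W_b/(P₁V₁) = -0.6059.
W_a / W_b = -0.5425 / -0.6059 = 0.8954.

W_a / W_b ≈ 0.895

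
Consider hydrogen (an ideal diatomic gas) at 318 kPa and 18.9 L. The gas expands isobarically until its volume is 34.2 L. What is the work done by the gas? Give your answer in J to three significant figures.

Isobaric: W = P ΔV.
W = (318 kPa)(34.2 − 18.9 L) = (318)(15.3) = 4865 J.

W ≈ 4870 J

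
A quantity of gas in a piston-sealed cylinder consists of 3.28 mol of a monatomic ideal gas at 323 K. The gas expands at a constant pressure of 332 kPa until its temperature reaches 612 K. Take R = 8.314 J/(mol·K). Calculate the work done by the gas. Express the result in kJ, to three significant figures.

Isobaric: W = P ΔV = nR ΔT.
W = (3.28)(8.314)(612 − 323) = 7881 J.

W ≈ 7.88 kJ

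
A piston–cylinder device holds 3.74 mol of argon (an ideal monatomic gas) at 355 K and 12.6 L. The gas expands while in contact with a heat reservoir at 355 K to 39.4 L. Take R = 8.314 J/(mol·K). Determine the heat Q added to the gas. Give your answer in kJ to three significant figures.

Isothermal ⇒ ΔU = 0, so Q = W = nRT ln(V₂/V₁).
Q = (3.74)(8.314)(355) ln(39.4/12.6) = 11038 × 1.14 = 12585 J.

Q ≈ 12.6 kJ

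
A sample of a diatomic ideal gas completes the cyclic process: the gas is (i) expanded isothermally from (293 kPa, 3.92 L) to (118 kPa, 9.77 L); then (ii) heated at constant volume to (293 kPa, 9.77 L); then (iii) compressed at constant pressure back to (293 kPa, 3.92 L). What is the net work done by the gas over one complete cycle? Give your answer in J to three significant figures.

W_net ≈ -665 J

Leg (i): W = PᵢVᵢ ln(V_f/Vᵢ) = (1149) ln(9.77/3.92) = 1049 J.
Leg (ii): W = 0.
Leg (iii): W = PΔV = (293)(3.92 − 9.77) = -1714 J.
W_net = 1049 − 1714 = -665.2 J.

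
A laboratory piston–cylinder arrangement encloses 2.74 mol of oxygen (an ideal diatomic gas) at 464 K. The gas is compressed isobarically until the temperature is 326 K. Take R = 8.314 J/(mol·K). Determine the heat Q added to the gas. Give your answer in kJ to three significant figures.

Isobaric: W = nRΔT = (2.74)(8.314)(-138) = -3144 J.
ΔU = nCᵥΔT with Cᵥ = 5R/2: ΔU = (2.74)(20.79)(-138) = -7859 J.
Q = ΔU + W = -7859 − 3144 = -11003 J.

Q ≈ -11.0 kJ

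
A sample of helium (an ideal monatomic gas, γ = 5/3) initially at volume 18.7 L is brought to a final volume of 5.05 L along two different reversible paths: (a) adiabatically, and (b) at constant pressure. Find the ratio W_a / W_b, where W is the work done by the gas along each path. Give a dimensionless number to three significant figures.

W_a / W_b ≈ 2.86

Path (a) adiabatic: W = P₁V₁(1 − (V₁/V₂)^(γ−1))/(γ−1) → W_a/(P₁V₁) = -2.09.
Path (b) isobaric: W = P₁(V₂ − V₁) → W_b/(P₁V₁) = -0.7299.
W_a / W_b = -2.09 / -0.7299 = 2.864.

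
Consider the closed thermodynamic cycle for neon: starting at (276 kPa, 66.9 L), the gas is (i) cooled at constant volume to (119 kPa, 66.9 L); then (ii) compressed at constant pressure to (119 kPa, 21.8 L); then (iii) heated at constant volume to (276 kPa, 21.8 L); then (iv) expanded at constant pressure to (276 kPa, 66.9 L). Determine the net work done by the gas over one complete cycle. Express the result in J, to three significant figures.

Constant-volume legs do no work.
W(ii) = (119)(21.8 − 66.9) = -5367 J; W(iv) = (276)(66.9 − 21.8) = 12448 J.
W_net = -5367 + 12448 = 7081 J (the clockwise enclosed area).

W_net ≈ 7080 J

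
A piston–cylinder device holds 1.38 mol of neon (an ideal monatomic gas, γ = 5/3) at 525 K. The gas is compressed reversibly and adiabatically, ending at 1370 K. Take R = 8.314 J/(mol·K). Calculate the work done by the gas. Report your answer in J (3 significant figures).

W ≈ -14500 J

Adiabatic ⇒ Q = 0, so W_by = −ΔU = nCᵥ(T₁ − T₂).
Cᵥ = 3R/2 = 12.47 J/(mol·K).
W = (1.38)(12.47)(525 − 1370) = -14542 J.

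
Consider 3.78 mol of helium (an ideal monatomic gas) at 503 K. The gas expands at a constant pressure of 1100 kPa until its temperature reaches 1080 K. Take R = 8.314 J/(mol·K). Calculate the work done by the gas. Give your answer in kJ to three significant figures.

W ≈ 18.1 kJ

Isobaric: W = P ΔV = nR ΔT.
W = (3.78)(8.314)(1080 − 503) = 18133 J.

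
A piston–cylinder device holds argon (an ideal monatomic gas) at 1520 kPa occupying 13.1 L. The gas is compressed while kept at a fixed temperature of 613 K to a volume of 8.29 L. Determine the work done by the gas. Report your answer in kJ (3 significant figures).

W ≈ -9.11 kJ

Isothermal: W = nRT ln(V₂/V₁) = P₁V₁ ln(V₂/V₁).
P₁V₁ = (1520 kPa)(13.1 L) = 19912 J.
W = 19912 × ln(8.29/13.1) = 19912 × -0.4576
W_by_gas = -9111 J.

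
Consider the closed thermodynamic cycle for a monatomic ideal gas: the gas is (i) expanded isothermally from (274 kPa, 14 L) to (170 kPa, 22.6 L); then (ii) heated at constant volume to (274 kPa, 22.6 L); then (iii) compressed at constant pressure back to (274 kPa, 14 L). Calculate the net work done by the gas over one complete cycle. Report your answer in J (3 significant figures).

Leg (i): W = PᵢVᵢ ln(V_f/Vᵢ) = (3836) ln(22.6/14) = 1837 J.
Leg (ii): W = 0.
Leg (iii): W = PΔV = (274)(14 − 22.6) = -2356 J.
W_net = 1837 − 2356 = -519.4 J.

W_net ≈ -519 J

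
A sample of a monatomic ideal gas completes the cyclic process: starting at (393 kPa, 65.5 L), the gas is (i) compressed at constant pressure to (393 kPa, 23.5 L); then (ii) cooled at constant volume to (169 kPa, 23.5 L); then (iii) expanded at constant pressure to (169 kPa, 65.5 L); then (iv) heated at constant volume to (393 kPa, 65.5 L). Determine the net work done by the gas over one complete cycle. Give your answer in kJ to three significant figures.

W_net ≈ -9.41 kJ

Constant-volume legs do no work.
W(i) = (393)(23.5 − 65.5) = -16506 J; W(iii) = (169)(65.5 − 23.5) = 7098 J.
W_net = -16506 + 7098 = -9408 J (the counter-clockwise enclosed area).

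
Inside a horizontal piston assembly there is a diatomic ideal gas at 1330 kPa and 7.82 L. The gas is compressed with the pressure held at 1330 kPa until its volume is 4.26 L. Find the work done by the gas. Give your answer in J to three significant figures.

W ≈ -4730 J

Isobaric: W = P ΔV.
W = (1330 kPa)(4.26 − 7.82 L) = (1330)(-3.56) = -4735 J.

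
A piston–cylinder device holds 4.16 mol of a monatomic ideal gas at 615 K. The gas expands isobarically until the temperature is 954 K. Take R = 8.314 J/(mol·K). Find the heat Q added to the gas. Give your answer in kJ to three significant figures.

Q ≈ 29.3 kJ

Isobaric: W = nRΔT = (4.16)(8.314)(339) = 11725 J.
ΔU = nCᵥΔT with Cᵥ = 3R/2: ΔU = (4.16)(12.47)(339) = 17587 J.
Q = ΔU + W = 17587 + 11725 = 29312 J.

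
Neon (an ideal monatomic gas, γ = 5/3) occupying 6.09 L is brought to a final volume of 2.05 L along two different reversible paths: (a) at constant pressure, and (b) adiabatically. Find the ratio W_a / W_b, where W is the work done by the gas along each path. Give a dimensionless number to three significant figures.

W_a / W_b ≈ 0.415

Path (a) isobaric: W = P₁(V₂ − V₁) → W_a/(P₁V₁) = -0.6634.
Path (b) adiabatic: W = P₁V₁(1 − (V₁/V₂)^(γ−1))/(γ−1) → W_b/(P₁V₁) = -1.6.
W_a / W_b = -0.6634 / -1.6 = 0.4147.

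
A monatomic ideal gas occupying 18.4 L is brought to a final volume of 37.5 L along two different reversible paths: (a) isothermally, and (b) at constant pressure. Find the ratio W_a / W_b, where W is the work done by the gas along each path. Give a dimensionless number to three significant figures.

Path (a) isothermal: W = P₁V₁ ln(V₂/V₁) → W_a/(P₁V₁) = 0.712.
Path (b) isobaric: W = P₁(V₂ − V₁) → W_b/(P₁V₁) = 1.038.
W_a / W_b = 0.712 / 1.038 = 0.6859.

W_a / W_b ≈ 0.686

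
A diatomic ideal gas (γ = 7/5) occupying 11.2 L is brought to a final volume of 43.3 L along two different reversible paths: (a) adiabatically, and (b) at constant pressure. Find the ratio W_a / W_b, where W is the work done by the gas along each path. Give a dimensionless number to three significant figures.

W_a / W_b ≈ 0.364

Path (a) adiabatic: W = P₁V₁(1 − (V₁/V₂)^(γ−1))/(γ−1) → W_a/(P₁V₁) = 1.044.
Path (b) isobaric: W = P₁(V₂ − V₁) → W_b/(P₁V₁) = 2.866.
W_a / W_b = 1.044 / 2.866 = 0.3644.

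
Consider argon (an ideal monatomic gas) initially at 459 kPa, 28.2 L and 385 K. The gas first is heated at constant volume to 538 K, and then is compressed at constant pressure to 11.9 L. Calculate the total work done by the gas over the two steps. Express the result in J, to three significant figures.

Step 1 (isochoric): W = 0 (constant volume).
After step 1: P = 641.4 kPa (V unchanged).
Step 2 (isobaric): W = PΔV = (641.4 kPa)(11.9 − 28.2 L) = -10455 J.
W_total = 0 − 10455 = -10455 J.

W_total ≈ -10500 J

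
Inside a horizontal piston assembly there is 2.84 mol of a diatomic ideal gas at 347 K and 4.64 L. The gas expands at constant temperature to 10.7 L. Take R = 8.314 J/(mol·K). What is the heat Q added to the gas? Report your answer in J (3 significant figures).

Isothermal ⇒ ΔU = 0, so Q = W = nRT ln(V₂/V₁).
Q = (2.84)(8.314)(347) ln(10.7/4.64) = 8193 × 0.8355 = 6846 J.

Q ≈ 6850 J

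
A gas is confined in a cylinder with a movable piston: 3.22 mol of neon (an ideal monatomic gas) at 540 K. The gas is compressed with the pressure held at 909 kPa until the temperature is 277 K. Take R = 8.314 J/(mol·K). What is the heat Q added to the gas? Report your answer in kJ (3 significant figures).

Q ≈ -17.6 kJ

Isobaric: W = nRΔT = (3.22)(8.314)(-263) = -7041 J.
ΔU = nCᵥΔT with Cᵥ = 3R/2: ΔU = (3.22)(12.47)(-263) = -10561 J.
Q = ΔU + W = -10561 − 7041 = -17602 J.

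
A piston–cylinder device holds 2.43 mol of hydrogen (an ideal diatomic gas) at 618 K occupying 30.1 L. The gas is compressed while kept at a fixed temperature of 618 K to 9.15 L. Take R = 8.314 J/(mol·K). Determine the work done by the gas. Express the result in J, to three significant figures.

Isothermal: W = nRT ln(V₂/V₁).
W = (2.43)(8.314)(618) × ln(9.15/30.1)
  = 12485 × -1.191
W_by_gas = -14867 J.

W ≈ -14900 J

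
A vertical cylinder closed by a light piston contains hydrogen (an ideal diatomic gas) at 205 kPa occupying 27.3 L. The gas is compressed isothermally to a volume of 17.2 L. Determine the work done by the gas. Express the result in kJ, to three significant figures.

Isothermal: W = nRT ln(V₂/V₁) = P₁V₁ ln(V₂/V₁).
P₁V₁ = (205 kPa)(27.3 L) = 5596 J.
W = 5596 × ln(17.2/27.3) = 5596 × -0.462
W_by_gas = -2585 J.

W ≈ -2.59 kJ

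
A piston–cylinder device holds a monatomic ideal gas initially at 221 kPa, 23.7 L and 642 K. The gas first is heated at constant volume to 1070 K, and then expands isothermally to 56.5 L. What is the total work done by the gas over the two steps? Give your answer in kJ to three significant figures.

Step 1 (isochoric): W = 0 (constant volume).
After step 1: P = 368.3 kPa (V unchanged).
Step 2 (isothermal): W = P₁V₁ ln(V₂/V₁) = (8730) ln(56.5/23.7) = 7584 J.
W_total = 0 + 7584 = 7584 J.

W_total ≈ 7.58 kJ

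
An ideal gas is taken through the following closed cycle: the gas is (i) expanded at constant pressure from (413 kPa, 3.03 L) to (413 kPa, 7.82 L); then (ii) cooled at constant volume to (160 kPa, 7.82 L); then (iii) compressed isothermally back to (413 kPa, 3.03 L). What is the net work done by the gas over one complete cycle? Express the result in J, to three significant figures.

Leg (i): W = PΔV = (413)(7.82 − 3.03) = 1978 J.
Leg (ii): W = 0.
Leg (iii): W = PᵢVᵢ ln(V_f/Vᵢ) = (1251) ln(3.03/7.82) = -1186 J.
W_net = 1978 − 1186 = 792 J.

W_net ≈ 792 J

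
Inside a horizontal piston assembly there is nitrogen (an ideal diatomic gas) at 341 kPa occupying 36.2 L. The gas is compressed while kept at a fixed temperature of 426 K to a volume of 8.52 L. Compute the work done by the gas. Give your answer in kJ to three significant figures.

W ≈ -17.9 kJ

Isothermal: W = nRT ln(V₂/V₁) = P₁V₁ ln(V₂/V₁).
P₁V₁ = (341 kPa)(36.2 L) = 12344 J.
W = 12344 × ln(8.52/36.2) = 12344 × -1.447
W_by_gas = -17858 J.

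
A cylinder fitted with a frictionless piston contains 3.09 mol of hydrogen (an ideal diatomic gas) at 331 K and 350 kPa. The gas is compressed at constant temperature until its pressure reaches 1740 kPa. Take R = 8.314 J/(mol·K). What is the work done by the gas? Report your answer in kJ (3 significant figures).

W ≈ -13.6 kJ

Isothermal process: W = nRT ln(V₂/V₁) = nRT ln(P₁/P₂).
W = (3.09)(8.314)(331) × ln(350/1740)
  = 8503 × ln(0.2011) = 8503 × -1.604
W_by_gas = -13637 J.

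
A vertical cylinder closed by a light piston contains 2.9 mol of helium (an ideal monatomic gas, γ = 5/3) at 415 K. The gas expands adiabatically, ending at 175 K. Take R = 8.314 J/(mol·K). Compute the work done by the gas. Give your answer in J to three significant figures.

W ≈ 8680 J

Adiabatic ⇒ Q = 0, so W_by = −ΔU = nCᵥ(T₁ − T₂).
Cᵥ = 3R/2 = 12.47 J/(mol·K).
W = (2.9)(12.47)(415 − 175) = 8680 J.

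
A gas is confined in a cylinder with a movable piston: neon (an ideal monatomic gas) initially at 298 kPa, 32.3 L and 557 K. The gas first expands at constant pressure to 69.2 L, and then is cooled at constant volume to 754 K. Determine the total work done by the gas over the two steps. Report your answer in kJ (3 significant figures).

Step 1 (isobaric): W = PΔV = (298 kPa)(69.2 − 32.3 L) = 10996 J.
Step 2 (isochoric): W = 0 (constant volume).
W_total = 10996 + 0 = 10996 J.

W_total ≈ 11.0 kJ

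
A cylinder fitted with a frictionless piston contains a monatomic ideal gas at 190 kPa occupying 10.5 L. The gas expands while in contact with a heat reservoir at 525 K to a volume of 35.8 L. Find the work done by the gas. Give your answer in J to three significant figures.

W ≈ 2450 J

Isothermal: W = nRT ln(V₂/V₁) = P₁V₁ ln(V₂/V₁).
P₁V₁ = (190 kPa)(10.5 L) = 1995 J.
W = 1995 × ln(35.8/10.5) = 1995 × 1.227
W_by_gas = 2447 J.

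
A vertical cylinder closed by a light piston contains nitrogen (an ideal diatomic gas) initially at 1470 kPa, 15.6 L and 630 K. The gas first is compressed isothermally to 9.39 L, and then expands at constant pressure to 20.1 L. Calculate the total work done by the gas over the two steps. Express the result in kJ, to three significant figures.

W_total ≈ 14.5 kJ

Step 1 (isothermal): W = P₁V₁ ln(V₂/V₁) = (22932) ln(9.39/15.6) = -11641 J.
After step 1: P = 2442 kPa, V = 9.39 L, T = 630 K.
Step 2 (isobaric): W = PΔV = (2442 kPa)(20.1 − 9.39 L) = 26156 J.
W_total = -11641 + 26156 = 14515 J.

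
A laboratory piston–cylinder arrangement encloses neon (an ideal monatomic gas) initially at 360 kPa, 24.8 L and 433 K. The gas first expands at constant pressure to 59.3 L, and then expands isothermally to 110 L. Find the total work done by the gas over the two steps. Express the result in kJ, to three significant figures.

Step 1 (isobaric): W = PΔV = (360 kPa)(59.3 − 24.8 L) = 12420 J.
After step 1: P = 360 kPa, V = 59.3 L, T = 1035 K.
Step 2 (isothermal): W = P₁V₁ ln(V₂/V₁) = (21348) ln(110/59.3) = 13190 J.
W_total = 12420 + 13190 = 25610 J.

W_total ≈ 25.6 kJ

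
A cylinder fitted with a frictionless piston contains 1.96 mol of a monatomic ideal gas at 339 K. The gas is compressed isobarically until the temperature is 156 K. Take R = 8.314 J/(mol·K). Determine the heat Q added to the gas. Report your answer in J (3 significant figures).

Q ≈ -7460 J

Isobaric: W = nRΔT = (1.96)(8.314)(-183) = -2982 J.
ΔU = nCᵥΔT with Cᵥ = 3R/2: ΔU = (1.96)(12.47)(-183) = -4473 J.
Q = ΔU + W = -4473 − 2982 = -7455 J.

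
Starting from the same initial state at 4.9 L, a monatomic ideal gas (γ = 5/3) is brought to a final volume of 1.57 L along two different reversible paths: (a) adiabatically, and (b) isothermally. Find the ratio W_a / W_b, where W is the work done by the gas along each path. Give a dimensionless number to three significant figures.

Path (a) adiabatic: W = P₁V₁(1 − (V₁/V₂)^(γ−1))/(γ−1) → W_a/(P₁V₁) = -1.703.
Path (b) isothermal: W = P₁V₁ ln(V₂/V₁) → W_b/(P₁V₁) = -1.138.
W_a / W_b = -1.703 / -1.138 = 1.497.

W_a / W_b ≈ 1.50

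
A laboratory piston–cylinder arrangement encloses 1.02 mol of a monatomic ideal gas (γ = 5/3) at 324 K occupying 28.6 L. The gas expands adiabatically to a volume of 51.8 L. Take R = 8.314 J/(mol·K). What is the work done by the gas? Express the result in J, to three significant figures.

W ≈ 1350 J

Adiabatic: TV^(γ−1) = const with γ = 5/3.
T₂ = T₁ (V₁/V₂)^(γ−1) = 324 × (28.6/51.8)^0.667 = 324 × 0.673 = 218.1 K.
W_by = nCᵥ(T₁ − T₂) = (1.02)(12.47)(324 − 218.1) = 1348 J.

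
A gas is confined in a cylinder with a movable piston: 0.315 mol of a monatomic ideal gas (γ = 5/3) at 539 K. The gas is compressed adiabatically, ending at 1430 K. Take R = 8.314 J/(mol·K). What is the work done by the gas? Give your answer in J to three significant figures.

W ≈ -3500 J

Adiabatic ⇒ Q = 0, so W_by = −ΔU = nCᵥ(T₁ − T₂).
Cᵥ = 3R/2 = 12.47 J/(mol·K).
W = (0.315)(12.47)(539 − 1430) = -3500 J.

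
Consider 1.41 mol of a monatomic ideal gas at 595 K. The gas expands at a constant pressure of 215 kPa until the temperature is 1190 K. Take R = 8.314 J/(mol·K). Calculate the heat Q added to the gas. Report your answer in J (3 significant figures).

Q ≈ 17400 J

Isobaric: W = nRΔT = (1.41)(8.314)(595) = 6975 J.
ΔU = nCᵥΔT with Cᵥ = 3R/2: ΔU = (1.41)(12.47)(595) = 10463 J.
Q = ΔU + W = 10463 + 6975 = 17438 J.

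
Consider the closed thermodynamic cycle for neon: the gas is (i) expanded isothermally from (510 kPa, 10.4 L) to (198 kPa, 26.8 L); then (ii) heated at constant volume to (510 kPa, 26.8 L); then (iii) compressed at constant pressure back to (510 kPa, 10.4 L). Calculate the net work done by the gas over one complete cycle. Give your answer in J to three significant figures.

Leg (i): W = PᵢVᵢ ln(V_f/Vᵢ) = (5304) ln(26.8/10.4) = 5021 J.
Leg (ii): W = 0.
Leg (iii): W = PΔV = (510)(10.4 − 26.8) = -8364 J.
W_net = 5021 − 8364 = -3343 J.

W_net ≈ -3340 J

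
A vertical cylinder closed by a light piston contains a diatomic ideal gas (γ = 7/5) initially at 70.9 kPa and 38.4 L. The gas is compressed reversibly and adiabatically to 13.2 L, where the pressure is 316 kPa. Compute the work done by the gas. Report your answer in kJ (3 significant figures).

W ≈ -3.62 kJ

Adiabatic: W = (P₁V₁ − P₂V₂)/(γ − 1) with γ = 7/5.
P₁V₁ = 2723 J, P₂V₂ = 4171 J.
W = (2723 − 4171) / 0.4 = -3622 J.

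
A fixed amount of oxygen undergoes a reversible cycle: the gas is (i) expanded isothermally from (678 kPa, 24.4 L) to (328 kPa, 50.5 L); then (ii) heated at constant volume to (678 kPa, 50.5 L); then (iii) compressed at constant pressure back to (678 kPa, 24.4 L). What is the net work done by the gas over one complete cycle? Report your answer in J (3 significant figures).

W_net ≈ -5660 J

Leg (i): W = PᵢVᵢ ln(V_f/Vᵢ) = (16543) ln(50.5/24.4) = 12033 J.
Leg (ii): W = 0.
Leg (iii): W = PΔV = (678)(24.4 − 50.5) = -17696 J.
W_net = 12033 − 17696 = -5662 J.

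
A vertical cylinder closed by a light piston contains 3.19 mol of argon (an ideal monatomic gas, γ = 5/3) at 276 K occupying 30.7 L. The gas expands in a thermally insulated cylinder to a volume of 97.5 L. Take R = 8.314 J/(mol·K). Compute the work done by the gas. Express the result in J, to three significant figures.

Adiabatic: TV^(γ−1) = const with γ = 5/3.
T₂ = T₁ (V₁/V₂)^(γ−1) = 276 × (30.7/97.5)^0.667 = 276 × 0.4628 = 127.7 K.
W_by = nCᵥ(T₁ − T₂) = (3.19)(12.47)(276 − 127.7) = 5898 J.

W ≈ 5900 J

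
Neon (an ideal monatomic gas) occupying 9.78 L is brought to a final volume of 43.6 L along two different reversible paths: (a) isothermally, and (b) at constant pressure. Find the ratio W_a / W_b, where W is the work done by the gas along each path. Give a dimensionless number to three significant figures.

W_a / W_b ≈ 0.432

Path (a) isothermal: W = P₁V₁ ln(V₂/V₁) → W_a/(P₁V₁) = 1.495.
Path (b) isobaric: W = P₁(V₂ − V₁) → W_b/(P₁V₁) = 3.458.
W_a / W_b = 1.495 / 3.458 = 0.4322.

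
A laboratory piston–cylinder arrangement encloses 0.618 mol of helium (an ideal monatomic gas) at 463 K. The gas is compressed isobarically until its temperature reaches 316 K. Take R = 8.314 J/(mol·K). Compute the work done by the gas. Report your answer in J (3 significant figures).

W ≈ -755 J

Isobaric: W = P ΔV = nR ΔT.
W = (0.618)(8.314)(316 − 463) = -755.3 J.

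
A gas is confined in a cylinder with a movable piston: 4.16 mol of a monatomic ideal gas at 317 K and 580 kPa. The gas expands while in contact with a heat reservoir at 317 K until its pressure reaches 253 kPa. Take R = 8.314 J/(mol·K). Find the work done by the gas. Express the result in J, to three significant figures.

W ≈ 9100 J

Isothermal process: W = nRT ln(V₂/V₁) = nRT ln(P₁/P₂).
W = (4.16)(8.314)(317) × ln(580/253)
  = 10964 × ln(2.292) = 10964 × 0.8296
W_by_gas = 9096 J.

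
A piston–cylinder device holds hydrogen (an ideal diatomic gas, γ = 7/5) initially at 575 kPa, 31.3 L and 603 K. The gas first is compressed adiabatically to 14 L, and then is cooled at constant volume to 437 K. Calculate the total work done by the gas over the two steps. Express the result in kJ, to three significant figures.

Step 1 (adiabatic): W = (P₁V₁ − P₂V₂)/(γ−1) = (17998 − 24830)/0.4 = -17082 J.
Step 2 (isochoric): W = 0 (constant volume).
W_total = -17082 + 0 = -17082 J.

W_total ≈ -17.1 kJ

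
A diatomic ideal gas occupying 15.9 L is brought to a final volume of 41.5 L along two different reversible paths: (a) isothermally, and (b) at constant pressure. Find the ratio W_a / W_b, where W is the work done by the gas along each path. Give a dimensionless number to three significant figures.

W_a / W_b ≈ 0.596

Path (a) isothermal: W = P₁V₁ ln(V₂/V₁) → W_a/(P₁V₁) = 0.9594.
Path (b) isobaric: W = P₁(V₂ − V₁) → W_b/(P₁V₁) = 1.61.
W_a / W_b = 0.9594 / 1.61 = 0.5959.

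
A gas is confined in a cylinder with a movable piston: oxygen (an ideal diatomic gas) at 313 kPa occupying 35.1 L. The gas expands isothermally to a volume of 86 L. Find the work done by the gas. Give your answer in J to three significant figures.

W ≈ 9850 J

Isothermal: W = nRT ln(V₂/V₁) = P₁V₁ ln(V₂/V₁).
P₁V₁ = (313 kPa)(35.1 L) = 10986 J.
W = 10986 × ln(86/35.1) = 10986 × 0.8961
W_by_gas = 9845 J.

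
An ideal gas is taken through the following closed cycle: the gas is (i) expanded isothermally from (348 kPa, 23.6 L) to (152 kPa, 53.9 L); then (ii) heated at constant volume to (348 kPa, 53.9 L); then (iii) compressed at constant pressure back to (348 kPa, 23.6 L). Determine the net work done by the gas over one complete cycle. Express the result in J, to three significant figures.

W_net ≈ -3760 J

Leg (i): W = PᵢVᵢ ln(V_f/Vᵢ) = (8213) ln(53.9/23.6) = 6783 J.
Leg (ii): W = 0.
Leg (iii): W = PΔV = (348)(23.6 − 53.9) = -10544 J.
W_net = 6783 − 10544 = -3762 J.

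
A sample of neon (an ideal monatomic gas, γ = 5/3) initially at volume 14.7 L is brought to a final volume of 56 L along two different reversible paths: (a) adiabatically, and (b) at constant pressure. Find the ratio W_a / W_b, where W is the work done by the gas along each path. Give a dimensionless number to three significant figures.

Path (a) adiabatic: W = P₁V₁(1 − (V₁/V₂)^(γ−1))/(γ−1) → W_a/(P₁V₁) = 0.885.
Path (b) isobaric: W = P₁(V₂ − V₁) → W_b/(P₁V₁) = 2.81.
W_a / W_b = 0.885 / 2.81 = 0.315.

W_a / W_b ≈ 0.315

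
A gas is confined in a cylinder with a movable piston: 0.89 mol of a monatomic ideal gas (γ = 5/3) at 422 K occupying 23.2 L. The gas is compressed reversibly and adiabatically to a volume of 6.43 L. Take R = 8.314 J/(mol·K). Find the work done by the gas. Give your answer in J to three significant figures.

W ≈ -6330 J

Adiabatic: TV^(γ−1) = const with γ = 5/3.
T₂ = T₁ (V₁/V₂)^(γ−1) = 422 × (23.2/6.43)^0.667 = 422 × 2.352 = 992.7 K.
W_by = nCᵥ(T₁ − T₂) = (0.89)(12.47)(422 − 992.7) = -6335 J.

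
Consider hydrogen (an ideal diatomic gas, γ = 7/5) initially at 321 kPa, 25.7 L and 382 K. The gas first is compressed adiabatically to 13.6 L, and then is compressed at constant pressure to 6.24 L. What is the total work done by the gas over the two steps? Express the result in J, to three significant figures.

W_total ≈ -11700 J

Step 1 (adiabatic): W = (P₁V₁ − P₂V₂)/(γ−1) = (8250 − 10641)/0.4 = -5979 J.
After step 1: P = 782.5 kPa, V = 13.6 L, T = 492.7 K.
Step 2 (isobaric): W = PΔV = (782.5 kPa)(6.24 − 13.6 L) = -5759 J.
W_total = -5979 − 5759 = -11738 J.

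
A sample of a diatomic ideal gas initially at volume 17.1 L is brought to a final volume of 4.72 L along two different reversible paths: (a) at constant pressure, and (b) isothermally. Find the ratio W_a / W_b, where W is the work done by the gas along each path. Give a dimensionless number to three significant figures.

W_a / W_b ≈ 0.562

Path (a) isobaric: W = P₁(V₂ − V₁) → W_a/(P₁V₁) = -0.724.
Path (b) isothermal: W = P₁V₁ ln(V₂/V₁) → W_b/(P₁V₁) = -1.287.
W_a / W_b = -0.724 / -1.287 = 0.5624.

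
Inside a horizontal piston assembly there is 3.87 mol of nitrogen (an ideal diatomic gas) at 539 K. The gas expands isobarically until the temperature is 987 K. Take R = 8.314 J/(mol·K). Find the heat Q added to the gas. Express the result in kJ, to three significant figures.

Q ≈ 50.5 kJ

Isobaric: W = nRΔT = (3.87)(8.314)(448) = 14414 J.
ΔU = nCᵥΔT with Cᵥ = 5R/2: ΔU = (3.87)(20.79)(448) = 36036 J.
Q = ΔU + W = 36036 + 14414 = 50451 J.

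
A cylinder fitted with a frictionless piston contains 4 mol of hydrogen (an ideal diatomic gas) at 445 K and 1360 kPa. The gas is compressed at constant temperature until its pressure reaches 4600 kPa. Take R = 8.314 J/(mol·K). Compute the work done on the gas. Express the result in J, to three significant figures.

Isothermal process: W = nRT ln(V₂/V₁) = nRT ln(P₁/P₂).
W = (4)(8.314)(445) × ln(1360/4600)
  = 14799 × ln(0.2957) = 14799 × -1.219
W_by_gas = -18034 J; work on gas = −W_by = 18034 J.

W ≈ 18000 J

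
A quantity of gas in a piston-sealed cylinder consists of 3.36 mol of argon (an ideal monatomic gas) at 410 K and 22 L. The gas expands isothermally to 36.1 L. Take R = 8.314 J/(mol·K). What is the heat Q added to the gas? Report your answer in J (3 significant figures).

Q ≈ 5670 J

Isothermal ⇒ ΔU = 0, so Q = W = nRT ln(V₂/V₁).
Q = (3.36)(8.314)(410) ln(36.1/22) = 11453 × 0.4953 = 5672 J.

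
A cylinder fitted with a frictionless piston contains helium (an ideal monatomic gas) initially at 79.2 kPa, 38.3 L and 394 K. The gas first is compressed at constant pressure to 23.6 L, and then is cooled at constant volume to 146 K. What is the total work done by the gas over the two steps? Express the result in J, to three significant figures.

W_total ≈ -1160 J

Step 1 (isobaric): W = PΔV = (79.2 kPa)(23.6 − 38.3 L) = -1164 J.
Step 2 (isochoric): W = 0 (constant volume).
W_total = -1164 + 0 = -1164 J.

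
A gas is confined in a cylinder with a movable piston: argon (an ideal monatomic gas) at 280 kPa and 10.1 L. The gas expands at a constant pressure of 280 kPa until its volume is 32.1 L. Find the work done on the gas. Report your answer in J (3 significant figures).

Isobaric: W = P ΔV.
W = (280 kPa)(32.1 − 10.1 L) = (280)(22) = 6160 J.
Work on gas = −W_by = -6160 J.

W ≈ -6160 J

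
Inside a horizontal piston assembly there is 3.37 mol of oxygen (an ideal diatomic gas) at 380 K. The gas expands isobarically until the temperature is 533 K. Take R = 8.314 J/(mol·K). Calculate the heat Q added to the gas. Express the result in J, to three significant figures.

Q ≈ 15000 J

Isobaric: W = nRΔT = (3.37)(8.314)(153) = 4287 J.
ΔU = nCᵥΔT with Cᵥ = 5R/2: ΔU = (3.37)(20.79)(153) = 10717 J.
Q = ΔU + W = 10717 + 4287 = 15004 J.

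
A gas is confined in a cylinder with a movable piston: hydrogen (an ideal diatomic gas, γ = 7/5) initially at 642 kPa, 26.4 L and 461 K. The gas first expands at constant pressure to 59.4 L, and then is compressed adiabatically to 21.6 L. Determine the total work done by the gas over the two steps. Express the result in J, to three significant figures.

Step 1 (isobaric): W = PΔV = (642 kPa)(59.4 − 26.4 L) = 21186 J.
After step 1: P = 642 kPa, V = 59.4 L, T = 1037 K.
Step 2 (adiabatic): W = (P₁V₁ − P₂V₂)/(γ−1) = (38135 − 57155)/0.4 = -47551 J.
W_total = 21186 − 47551 = -26365 J.

W_total ≈ -26400 J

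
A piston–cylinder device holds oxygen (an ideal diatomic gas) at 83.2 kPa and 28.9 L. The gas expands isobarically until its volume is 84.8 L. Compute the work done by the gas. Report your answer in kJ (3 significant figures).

Isobaric: W = P ΔV.
W = (83.2 kPa)(84.8 − 28.9 L) = (83.2)(55.9) = 4651 J.

W ≈ 4.65 kJ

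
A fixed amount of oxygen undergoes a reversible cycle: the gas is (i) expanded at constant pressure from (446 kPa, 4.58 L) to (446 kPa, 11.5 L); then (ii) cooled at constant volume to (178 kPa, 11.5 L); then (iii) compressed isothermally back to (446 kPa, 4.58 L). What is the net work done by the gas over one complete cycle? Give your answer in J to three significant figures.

Leg (i): W = PΔV = (446)(11.5 − 4.58) = 3086 J.
Leg (ii): W = 0.
Leg (iii): W = PᵢVᵢ ln(V_f/Vᵢ) = (2047) ln(4.58/11.5) = -1885 J.
W_net = 3086 − 1885 = 1202 J.

W_net ≈ 1200 J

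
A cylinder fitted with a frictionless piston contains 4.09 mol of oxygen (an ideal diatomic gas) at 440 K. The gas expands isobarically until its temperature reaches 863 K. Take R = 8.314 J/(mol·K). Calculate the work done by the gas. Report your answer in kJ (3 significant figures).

W ≈ 14.4 kJ

Isobaric: W = P ΔV = nR ΔT.
W = (4.09)(8.314)(863 − 440) = 14384 J.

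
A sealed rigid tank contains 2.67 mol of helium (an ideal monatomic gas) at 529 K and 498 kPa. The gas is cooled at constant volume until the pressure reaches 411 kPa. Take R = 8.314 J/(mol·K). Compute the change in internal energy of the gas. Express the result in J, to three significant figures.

Constant volume ⇒ W = 0, so Q = ΔU = nCᵥΔT with Cᵥ = 3R/2 = 12.47 J/(mol·K).
At constant V, T₂/T₁ = P₂/P₁ ⇒ ΔT = T₁(P₂/P₁ − 1) = 529·(411/498 − 1) = -92.42 K.
ΔU = (2.67)(12.47)(-92.42) = -3077 J.

ΔU ≈ -3080 J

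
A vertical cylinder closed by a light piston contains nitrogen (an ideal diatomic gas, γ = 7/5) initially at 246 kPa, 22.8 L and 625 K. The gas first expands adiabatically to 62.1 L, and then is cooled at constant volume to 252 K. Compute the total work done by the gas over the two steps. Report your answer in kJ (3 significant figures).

Step 1 (adiabatic): W = (P₁V₁ − P₂V₂)/(γ−1) = (5609 − 3757)/0.4 = 4630 J.
Step 2 (isochoric): W = 0 (constant volume).
W_total = 4630 + 0 = 4630 J.

W_total ≈ 4.63 kJ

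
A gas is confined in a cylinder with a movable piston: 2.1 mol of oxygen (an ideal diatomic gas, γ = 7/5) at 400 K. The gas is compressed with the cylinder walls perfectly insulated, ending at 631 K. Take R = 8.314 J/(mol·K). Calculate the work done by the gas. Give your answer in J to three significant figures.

Adiabatic ⇒ Q = 0, so W_by = −ΔU = nCᵥ(T₁ − T₂).
Cᵥ = 5R/2 = 20.79 J/(mol·K).
W = (2.1)(20.79)(400 − 631) = -10083 J.

W ≈ -10100 J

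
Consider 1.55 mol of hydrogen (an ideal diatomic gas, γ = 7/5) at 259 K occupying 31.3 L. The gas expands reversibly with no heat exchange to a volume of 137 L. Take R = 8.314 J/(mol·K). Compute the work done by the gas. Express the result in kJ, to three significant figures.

Adiabatic: TV^(γ−1) = const with γ = 7/5.
T₂ = T₁ (V₁/V₂)^(γ−1) = 259 × (31.3/137)^0.4 = 259 × 0.554 = 143.5 K.
W_by = nCᵥ(T₁ − T₂) = (1.55)(20.79)(259 − 143.5) = 3721 J.

W ≈ 3.72 kJ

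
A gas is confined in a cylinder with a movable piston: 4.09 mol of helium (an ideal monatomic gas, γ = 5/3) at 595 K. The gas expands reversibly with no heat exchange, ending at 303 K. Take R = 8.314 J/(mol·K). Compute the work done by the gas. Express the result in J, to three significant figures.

Adiabatic ⇒ Q = 0, so W_by = −ΔU = nCᵥ(T₁ − T₂).
Cᵥ = 3R/2 = 12.47 J/(mol·K).
W = (4.09)(12.47)(595 − 303) = 14894 J.

W ≈ 14900 J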